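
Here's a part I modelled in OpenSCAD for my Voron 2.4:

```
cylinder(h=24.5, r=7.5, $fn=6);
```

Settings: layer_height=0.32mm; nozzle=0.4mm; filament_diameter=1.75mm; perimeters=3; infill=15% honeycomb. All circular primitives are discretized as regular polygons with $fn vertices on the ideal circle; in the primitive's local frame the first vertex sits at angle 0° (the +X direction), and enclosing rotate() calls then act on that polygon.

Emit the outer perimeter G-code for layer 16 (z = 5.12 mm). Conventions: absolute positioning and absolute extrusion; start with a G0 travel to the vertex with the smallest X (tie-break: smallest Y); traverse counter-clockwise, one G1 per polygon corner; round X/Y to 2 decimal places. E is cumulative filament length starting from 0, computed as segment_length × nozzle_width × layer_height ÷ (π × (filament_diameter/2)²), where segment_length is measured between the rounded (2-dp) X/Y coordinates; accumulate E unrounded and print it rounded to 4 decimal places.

At z = 5.12 mm: the cylinder: section is a regular 6-gon, circumradius r=7.5. The outline is a single polygon with 6 vertices. Extrusion per mm of travel: 0.4 × 0.32 / (π × 0.875²) = 0.053216. Accumulating E over each segment gives final E = 2.3956.

G0 X-7.50 Y0.00 Z5.12
G1 X-3.75 Y-6.50 E0.3993
G1 X3.75 Y-6.50 E0.7985
G1 X7.50 Y0.00 E1.1978
G1 X3.75 Y6.50 E1.5972
G1 X-3.75 Y6.50 E1.9963
G1 X-7.50 Y0.00 E2.3956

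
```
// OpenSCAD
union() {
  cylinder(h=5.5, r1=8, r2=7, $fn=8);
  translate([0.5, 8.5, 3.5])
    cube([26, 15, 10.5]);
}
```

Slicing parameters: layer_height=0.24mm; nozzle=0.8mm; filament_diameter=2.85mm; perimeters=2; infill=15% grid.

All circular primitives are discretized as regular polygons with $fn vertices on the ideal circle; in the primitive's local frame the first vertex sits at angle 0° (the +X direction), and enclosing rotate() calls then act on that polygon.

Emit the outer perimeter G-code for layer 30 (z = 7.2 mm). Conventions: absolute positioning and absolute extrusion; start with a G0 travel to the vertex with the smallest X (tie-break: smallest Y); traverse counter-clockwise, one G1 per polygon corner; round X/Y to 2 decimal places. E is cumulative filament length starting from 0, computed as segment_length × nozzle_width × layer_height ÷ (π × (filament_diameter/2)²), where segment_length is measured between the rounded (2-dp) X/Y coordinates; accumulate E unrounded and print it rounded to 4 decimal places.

At z = 7.2 mm: the cone is absent (z outside [0, 5.5]); the cube at (0.5, 8.5) is present — its section is the full 26×15 rectangle; Taking the union: only the 26×15 cube at (0.5, 8.5) is present, so the union is just that shape — 1 connected region. The outline is a single polygon with 4 vertices. Extrusion per mm of travel: 0.8 × 0.24 / (π × 1.425²) = 0.030097. Accumulating E over each segment gives final E = 2.4679.

G0 X0.50 Y8.50 Z7.20
G1 X26.50 Y8.50 E0.7825
G1 X26.50 Y23.50 E1.2340
G1 X0.50 Y23.50 E2.0165
G1 X0.50 Y8.50 E2.4679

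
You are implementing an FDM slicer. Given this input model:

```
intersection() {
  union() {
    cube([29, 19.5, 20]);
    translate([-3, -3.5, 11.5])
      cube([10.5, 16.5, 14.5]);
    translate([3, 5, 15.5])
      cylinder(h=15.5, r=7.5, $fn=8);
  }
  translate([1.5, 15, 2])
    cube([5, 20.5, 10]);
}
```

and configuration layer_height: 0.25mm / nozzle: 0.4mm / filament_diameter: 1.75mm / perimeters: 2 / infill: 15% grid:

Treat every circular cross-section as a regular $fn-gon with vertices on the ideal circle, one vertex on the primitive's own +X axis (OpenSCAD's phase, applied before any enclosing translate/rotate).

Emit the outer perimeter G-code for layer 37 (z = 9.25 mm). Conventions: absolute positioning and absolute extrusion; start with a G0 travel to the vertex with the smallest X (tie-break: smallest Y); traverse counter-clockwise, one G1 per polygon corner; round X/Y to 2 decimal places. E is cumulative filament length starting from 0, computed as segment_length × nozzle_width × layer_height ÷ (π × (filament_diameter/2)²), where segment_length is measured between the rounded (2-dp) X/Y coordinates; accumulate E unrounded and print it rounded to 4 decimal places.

G0 X1.50 Y15.00 Z9.25
G1 X6.50 Y15.00 E0.2079
G1 X6.50 Y19.50 E0.3950
G1 X1.50 Y19.50 E0.6028
G1 X1.50 Y15.00 E0.7899

At z = 9.25 mm: the cube (footprint 29×19.5) is included at this height; the cube at (-3, -3.5) is not intersected at this z (z outside [11.5, 26]); the cylinder at (3, 5) is not intersected at this z (z outside [15.5, 31]); Taking the union: only the 29×19.5 cube is present, so the union is just that shape — 1 connected region; the cube at (1.5, 15) (footprint 5×20.5) is included at this height; Taking the intersection: the 5×20.5 cube at (1.5, 15) partially overlaps the result so far; clipping to the common part keeps 22.50 mm² — 1 connected region. The outline is a single polygon with 4 vertices. Extrusion per mm of travel: 0.4 × 0.25 / (π × 0.875²) = 0.041575. Accumulating E over each segment gives final E = 0.7899.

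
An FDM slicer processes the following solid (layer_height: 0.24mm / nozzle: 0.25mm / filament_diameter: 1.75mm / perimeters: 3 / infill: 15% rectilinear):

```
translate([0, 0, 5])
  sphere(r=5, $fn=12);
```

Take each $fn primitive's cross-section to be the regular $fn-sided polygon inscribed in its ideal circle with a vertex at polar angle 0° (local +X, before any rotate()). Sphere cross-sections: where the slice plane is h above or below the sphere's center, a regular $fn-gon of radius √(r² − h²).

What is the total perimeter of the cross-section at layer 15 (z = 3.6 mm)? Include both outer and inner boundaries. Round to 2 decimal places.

At z = 3.6 mm: the r=5 sphere slices to a regular 12-gon of circumradius 4.800 (√(r²−h²) with h=1.4 from center) (perimeter = 2·12·4.800·sin(180°/12) = 29.82 mm). Overall, the cross-section is a single solid region. Total boundary length (outer) = 29.82 mm.

29.82 mm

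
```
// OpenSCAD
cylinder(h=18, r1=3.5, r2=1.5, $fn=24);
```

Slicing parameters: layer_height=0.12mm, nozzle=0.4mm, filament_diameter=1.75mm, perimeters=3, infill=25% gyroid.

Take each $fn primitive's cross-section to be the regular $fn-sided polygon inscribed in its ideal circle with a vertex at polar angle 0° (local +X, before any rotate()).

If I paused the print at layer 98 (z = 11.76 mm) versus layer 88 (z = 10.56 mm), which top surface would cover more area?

layer 88 (z = 10.56 mm)

Layer 98 (z = 11.76): the cone: at t=0.653 of its height the radius interpolates to r₁+(r₂−r₁)t = 2.193, giving a regular 24-gon of that circumradius (area = (24/2)·2.193²·sin(360°/24) = 14.94 mm²). So its area = 14.94 mm². Layer 88 (z = 10.56): the cone contributes a regular 24-gon of circumradius 2.327 (interpolated between r1=3.5 and r2=1.5 at t=0.587) (area = (24/2)·2.327²·sin(360°/24) = 16.81 mm²). So its area = 16.81 mm². Layer 88 is larger (16.81 vs 14.94 mm²).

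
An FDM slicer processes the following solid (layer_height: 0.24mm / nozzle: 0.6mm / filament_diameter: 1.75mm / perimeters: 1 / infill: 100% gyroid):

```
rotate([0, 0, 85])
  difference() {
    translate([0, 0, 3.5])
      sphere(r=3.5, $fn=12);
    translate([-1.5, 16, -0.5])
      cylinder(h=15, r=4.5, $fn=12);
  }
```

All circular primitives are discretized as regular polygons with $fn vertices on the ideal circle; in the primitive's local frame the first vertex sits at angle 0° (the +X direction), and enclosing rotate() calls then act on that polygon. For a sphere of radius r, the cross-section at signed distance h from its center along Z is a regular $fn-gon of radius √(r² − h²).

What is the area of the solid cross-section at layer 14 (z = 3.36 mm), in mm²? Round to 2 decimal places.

At z = 3.36 mm: the r=3.5 sphere contributes a regular 12-gon of circumradius √(3.5²−0.14²) = 3.497 (area = (12/2)·3.497²·sin(360°/12) = 36.69 mm²); the cylinder at (-1.5, 16): section is a regular 12-gon, circumradius r=4.5 (area = (12/2)·4.500²·sin(360°/12) = 60.75 mm²); Taking the first minus the rest: starting from the r=3.5 sphere (36.69 mm²), the r=4.5 cylinder at (-1.5, 16) misses the remaining region (no effect) — area = 36.69 mm²; (rotated 85° about Z; rotation is an isometry so areas/perimeters/island counts are preserved). Overall, the cross-section is a single solid region. Net area = 36.69 mm².

36.69 mm²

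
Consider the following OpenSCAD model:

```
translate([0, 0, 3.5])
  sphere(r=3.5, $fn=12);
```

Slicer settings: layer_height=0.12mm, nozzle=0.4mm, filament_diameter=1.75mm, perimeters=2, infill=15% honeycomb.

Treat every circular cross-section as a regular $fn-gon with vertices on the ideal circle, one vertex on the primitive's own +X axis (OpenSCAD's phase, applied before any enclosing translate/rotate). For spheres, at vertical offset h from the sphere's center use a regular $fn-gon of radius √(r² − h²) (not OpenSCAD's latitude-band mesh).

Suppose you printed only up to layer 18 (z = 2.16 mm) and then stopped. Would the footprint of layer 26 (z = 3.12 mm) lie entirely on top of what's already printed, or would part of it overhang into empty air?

part overhangs

Compare the two slices. At z = 2.16: the r=3.5 sphere contributes a regular 12-gon of circumradius √(3.5²−1.34²) = 3.233 (area = (12/2)·3.233²·sin(360°/12) = 31.36 mm²). At z = 3.12: the r=3.5 sphere slices to a regular 12-gon of circumradius 3.479 (√(r²−h²) with h=0.38 from center) (area = (12/2)·3.479²·sin(360°/12) = 36.32 mm²). Checking containment: at z = 3.12 the cross-section extends beyond the z = 2.16 cross-section by about 4.95 mm².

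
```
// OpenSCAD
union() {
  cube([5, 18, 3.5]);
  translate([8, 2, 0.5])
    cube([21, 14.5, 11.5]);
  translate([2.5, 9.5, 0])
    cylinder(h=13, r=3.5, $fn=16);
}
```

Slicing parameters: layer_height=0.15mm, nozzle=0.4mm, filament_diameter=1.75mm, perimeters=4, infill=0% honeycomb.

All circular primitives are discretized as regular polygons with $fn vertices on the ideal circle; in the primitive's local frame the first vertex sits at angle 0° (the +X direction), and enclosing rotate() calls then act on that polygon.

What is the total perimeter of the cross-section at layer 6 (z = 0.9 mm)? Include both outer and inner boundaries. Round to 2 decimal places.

118.00 mm

At z = 0.9 mm: the 5×18 cube contributes its full rectangle (perimeter 46.00 mm); the 21×14.5 cube at (8, 2) contributes its full rectangle (perimeter 71.00 mm); the cylinder at (2.5, 9.5): section is a regular 16-gon, circumradius r=3.5 (perimeter = 2·16·3.500·sin(180°/16) = 21.85 mm); Taking the union: the regions partially overlap (shared area 31.25 mm²), so the edge portions inside another operand are dropped and the merged outline is re-measured after clipping — boundary = 118.00 mm. Overall, the cross-section has 2 separate islands. Total boundary length (outer) = 118.00 mm.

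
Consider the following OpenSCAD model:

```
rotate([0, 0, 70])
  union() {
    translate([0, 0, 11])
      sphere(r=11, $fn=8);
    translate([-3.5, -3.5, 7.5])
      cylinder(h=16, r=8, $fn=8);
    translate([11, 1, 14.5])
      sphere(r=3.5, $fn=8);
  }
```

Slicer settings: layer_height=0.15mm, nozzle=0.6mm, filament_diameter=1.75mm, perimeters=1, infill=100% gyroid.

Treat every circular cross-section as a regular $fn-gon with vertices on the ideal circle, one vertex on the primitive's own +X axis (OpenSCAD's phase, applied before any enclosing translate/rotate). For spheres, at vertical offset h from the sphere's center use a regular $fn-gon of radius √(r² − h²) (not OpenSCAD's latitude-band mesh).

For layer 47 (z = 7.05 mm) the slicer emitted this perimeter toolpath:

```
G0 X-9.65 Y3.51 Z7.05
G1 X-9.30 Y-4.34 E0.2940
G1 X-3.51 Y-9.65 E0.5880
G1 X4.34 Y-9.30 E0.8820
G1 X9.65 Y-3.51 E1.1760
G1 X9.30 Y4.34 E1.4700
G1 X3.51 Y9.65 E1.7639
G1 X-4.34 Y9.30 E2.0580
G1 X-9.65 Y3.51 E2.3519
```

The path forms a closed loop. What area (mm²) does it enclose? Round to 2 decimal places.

Apply the shoelace formula to the sequence of (X, Y) vertices; enclosed area = 298.07 mm².

298.07 mm²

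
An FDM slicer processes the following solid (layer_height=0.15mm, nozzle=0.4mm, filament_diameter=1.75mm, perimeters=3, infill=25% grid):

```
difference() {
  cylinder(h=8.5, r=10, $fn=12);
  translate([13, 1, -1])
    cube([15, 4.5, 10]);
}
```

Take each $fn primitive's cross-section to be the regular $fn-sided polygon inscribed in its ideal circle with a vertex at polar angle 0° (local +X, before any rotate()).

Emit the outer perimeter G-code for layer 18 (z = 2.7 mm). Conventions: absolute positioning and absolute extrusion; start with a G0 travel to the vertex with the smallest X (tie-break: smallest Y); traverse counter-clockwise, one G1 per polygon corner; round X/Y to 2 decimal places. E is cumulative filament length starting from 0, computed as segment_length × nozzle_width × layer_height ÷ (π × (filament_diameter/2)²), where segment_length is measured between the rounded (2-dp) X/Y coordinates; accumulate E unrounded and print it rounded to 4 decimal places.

At z = 2.7 mm: the r=10 cylinder gives a regular 12-gon of circumradius 10 (constant along its height); the 15×4.5 cube at (13, 1) contributes its full rectangle; Taking the first minus the rest: starting from the r=10 cylinder, the 15×4.5 cube at (13, 1) misses the remaining region (no effect) — 1 connected region. The outline is a single polygon with 12 vertices. Extrusion per mm of travel: 0.4 × 0.15 / (π × 0.875²) = 0.024945. Accumulating E over each segment gives final E = 1.5495.

G0 X-10.00 Y0.00 Z2.70
G1 X-8.66 Y-5.00 E0.1291
G1 X-5.00 Y-8.66 E0.2582
G1 X0.00 Y-10.00 E0.3874
G1 X5.00 Y-8.66 E0.5165
G1 X8.66 Y-5.00 E0.6456
G1 X10.00 Y0.00 E0.7747
G1 X8.66 Y5.00 E0.9039
G1 X5.00 Y8.66 E1.0330
G1 X0.00 Y10.00 E1.1621
G1 X-5.00 Y8.66 E1.2912
G1 X-8.66 Y5.00 E1.4204
G1 X-10.00 Y0.00 E1.5495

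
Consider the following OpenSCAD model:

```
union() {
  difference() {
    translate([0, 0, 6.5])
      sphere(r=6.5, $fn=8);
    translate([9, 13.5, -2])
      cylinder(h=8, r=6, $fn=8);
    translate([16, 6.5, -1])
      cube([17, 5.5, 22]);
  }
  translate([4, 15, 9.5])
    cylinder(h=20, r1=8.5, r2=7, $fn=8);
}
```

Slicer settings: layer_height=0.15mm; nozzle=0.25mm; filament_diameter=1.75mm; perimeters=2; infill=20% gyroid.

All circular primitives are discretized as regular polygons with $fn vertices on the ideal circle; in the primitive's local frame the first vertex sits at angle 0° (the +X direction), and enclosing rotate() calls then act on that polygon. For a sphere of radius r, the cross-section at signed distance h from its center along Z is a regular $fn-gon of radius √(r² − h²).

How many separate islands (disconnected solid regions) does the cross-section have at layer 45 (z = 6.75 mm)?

1

At z = 6.75 mm: the sphere: section is a regular 8-gon, circumradius = √(r²−h²) = √(6.5²−0.25²) = 6.495; the cylinder at (9, 13.5) is not intersected at this z (z outside [-2, 6]); the 17×5.5 cube at (16, 6.5) contributes its full rectangle; After the difference (first − rest): starting from the r=6.5 sphere, the 17×5.5 cube at (16, 6.5) misses the remaining region (no effect) — 1 connected region; the cone at (4, 15) does not reach this height (z outside [9.5, 29.5]); Combining (union): only that combined region is present, so the union is just that shape — 1 connected region. Overall, the cross-section is a single solid region. Island count = 1.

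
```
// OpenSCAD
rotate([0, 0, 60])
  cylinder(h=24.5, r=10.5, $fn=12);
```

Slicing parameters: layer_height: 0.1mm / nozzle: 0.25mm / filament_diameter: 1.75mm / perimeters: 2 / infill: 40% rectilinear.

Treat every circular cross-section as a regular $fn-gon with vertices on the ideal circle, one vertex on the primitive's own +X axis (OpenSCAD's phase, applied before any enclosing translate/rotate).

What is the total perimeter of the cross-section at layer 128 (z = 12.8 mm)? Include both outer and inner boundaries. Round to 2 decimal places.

At z = 12.8 mm: the r=10.5 cylinder gives a regular 12-gon of circumradius 10.5 (constant along its height) (perimeter = 2·12·10.500·sin(180°/12) = 65.22 mm); (rotated 60° about Z; rotation is an isometry so areas/perimeters/island counts are preserved). Overall, the cross-section is a single solid region. Total boundary length (outer) = 65.22 mm.

65.22 mm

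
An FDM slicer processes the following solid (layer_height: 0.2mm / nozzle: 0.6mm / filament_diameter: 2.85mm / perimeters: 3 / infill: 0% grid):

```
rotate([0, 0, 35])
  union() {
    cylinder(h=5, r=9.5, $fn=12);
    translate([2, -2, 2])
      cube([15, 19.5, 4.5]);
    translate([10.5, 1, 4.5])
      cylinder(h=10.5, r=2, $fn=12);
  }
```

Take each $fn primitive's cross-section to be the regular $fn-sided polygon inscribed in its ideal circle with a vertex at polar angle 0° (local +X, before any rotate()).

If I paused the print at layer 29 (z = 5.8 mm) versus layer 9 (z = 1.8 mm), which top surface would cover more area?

Layer 29 (z = 5.8): the cylinder is absent (z outside [0, 5]); the cube at (2, -2) is present — its section is the full 15×19.5 rectangle (area 292.50 mm²); the r=2 cylinder at (10.5, 1) contributes a regular 12-gon of circumradius 2 (area = (12/2)·2.000²·sin(360°/12) = 12.00 mm²); Merging all regions: the r=2 cylinder at (10.5, 1) lies entirely inside the 15×19.5 cube at (2, -2), so the union is just the 15×19.5 cube at (2, -2) — area = 292.50 mm²; (whole slice rotated 35° about Z — lengths, areas and connectivity unchanged). So its area = 292.50 mm². Layer 9 (z = 1.8): the r=9.5 cylinder gives a regular 12-gon of circumradius 9.5 (constant along its height) (area = (12/2)·9.500²·sin(360°/12) = 270.75 mm²); the cube at (2, -2) is not intersected at this z (z outside [2, 6.5]); the cylinder at (10.5, 1) is absent (z outside [4.5, 15]); Taking the union: only the r=9.5 cylinder is present, so the union is just that shape — area = 270.75 mm²; (whole slice rotated 35° about Z — lengths, areas and connectivity unchanged). So its area = 270.75 mm². Layer 29 is larger (292.50 vs 270.75 mm²).

layer 29 (z = 5.8 mm)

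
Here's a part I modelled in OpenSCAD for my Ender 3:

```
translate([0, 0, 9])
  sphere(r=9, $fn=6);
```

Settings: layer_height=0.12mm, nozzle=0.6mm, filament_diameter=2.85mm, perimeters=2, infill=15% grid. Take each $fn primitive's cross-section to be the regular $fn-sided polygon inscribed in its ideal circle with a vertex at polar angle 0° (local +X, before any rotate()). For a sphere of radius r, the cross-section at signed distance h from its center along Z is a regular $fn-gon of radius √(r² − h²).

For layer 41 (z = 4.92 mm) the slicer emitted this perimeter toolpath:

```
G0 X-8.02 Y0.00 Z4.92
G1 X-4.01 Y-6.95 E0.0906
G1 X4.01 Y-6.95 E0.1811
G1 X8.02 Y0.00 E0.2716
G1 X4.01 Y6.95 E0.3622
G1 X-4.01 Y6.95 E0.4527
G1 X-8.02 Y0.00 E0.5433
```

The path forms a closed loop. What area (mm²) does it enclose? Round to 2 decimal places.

Apply the shoelace formula to the sequence of (X, Y) vertices; enclosed area = 167.22 mm².

167.22 mm²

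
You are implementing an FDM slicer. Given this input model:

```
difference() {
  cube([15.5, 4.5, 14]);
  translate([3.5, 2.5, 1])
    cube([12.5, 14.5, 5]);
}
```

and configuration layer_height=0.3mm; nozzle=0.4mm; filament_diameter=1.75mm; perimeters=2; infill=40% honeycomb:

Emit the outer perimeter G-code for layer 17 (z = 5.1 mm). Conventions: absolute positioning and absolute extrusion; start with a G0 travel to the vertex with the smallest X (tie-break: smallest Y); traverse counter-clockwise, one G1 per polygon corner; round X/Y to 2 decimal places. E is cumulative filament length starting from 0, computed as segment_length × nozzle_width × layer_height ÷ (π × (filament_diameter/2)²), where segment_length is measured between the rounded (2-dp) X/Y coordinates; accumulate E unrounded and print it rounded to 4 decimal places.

At z = 5.1 mm: the cube (footprint 15.5×4.5) is included at this height; the 12.5×14.5 cube at (3.5, 2.5) contributes its full rectangle; After the difference (first − rest): starting from the 15.5×4.5 cube, the 12.5×14.5 cube at (3.5, 2.5) partially overlaps it — only the 24.00 mm² overlap (of its 181.25 mm²) is removed, clipping the outline — 1 connected region. The outline is a single polygon with 6 vertices. Extrusion per mm of travel: 0.4 × 0.3 / (π × 0.875²) = 0.049890. Accumulating E over each segment gives final E = 1.9956.

G0 X0.00 Y0.00 Z5.10
G1 X15.50 Y0.00 E0.7733
G1 X15.50 Y2.50 E0.8980
G1 X3.50 Y2.50 E1.4967
G1 X3.50 Y4.50 E1.5965
G1 X0.00 Y4.50 E1.7711
G1 X0.00 Y0.00 E1.9956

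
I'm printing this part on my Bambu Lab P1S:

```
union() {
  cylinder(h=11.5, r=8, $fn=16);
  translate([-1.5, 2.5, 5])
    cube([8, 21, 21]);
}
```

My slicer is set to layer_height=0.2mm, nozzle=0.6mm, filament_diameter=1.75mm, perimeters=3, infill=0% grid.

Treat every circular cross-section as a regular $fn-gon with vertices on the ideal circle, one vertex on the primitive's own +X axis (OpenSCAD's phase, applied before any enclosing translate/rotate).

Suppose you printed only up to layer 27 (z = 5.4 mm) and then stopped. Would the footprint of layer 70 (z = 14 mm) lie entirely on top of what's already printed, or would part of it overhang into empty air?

Compare the two slices. At z = 5.4: the r=8 cylinder gives a regular 16-gon of circumradius 8 (constant along its height) (area = (16/2)·8.000²·sin(360°/16) = 195.93 mm²); the cube at (-1.5, 2.5) is present — its section is the full 8×21 rectangle (area 168.00 mm²); Taking the union: the regions partially overlap — summed areas 363.93 mm² minus the doubly-counted overlap 36.51 mm² gives 327.43 mm² — area = 327.43 mm². At z = 14: the cylinder does not reach this height (z outside [0, 11.5]); the cube at (-1.5, 2.5) is present — its section is the full 8×21 rectangle (area 168.00 mm²); Taking the union: only the 8×21 cube at (-1.5, 2.5) is present, so the union is just that shape — area = 168.00 mm². Checking containment: the cross-section at z = 14 is a subset of the cross-section at z = 5.4.

entirely on top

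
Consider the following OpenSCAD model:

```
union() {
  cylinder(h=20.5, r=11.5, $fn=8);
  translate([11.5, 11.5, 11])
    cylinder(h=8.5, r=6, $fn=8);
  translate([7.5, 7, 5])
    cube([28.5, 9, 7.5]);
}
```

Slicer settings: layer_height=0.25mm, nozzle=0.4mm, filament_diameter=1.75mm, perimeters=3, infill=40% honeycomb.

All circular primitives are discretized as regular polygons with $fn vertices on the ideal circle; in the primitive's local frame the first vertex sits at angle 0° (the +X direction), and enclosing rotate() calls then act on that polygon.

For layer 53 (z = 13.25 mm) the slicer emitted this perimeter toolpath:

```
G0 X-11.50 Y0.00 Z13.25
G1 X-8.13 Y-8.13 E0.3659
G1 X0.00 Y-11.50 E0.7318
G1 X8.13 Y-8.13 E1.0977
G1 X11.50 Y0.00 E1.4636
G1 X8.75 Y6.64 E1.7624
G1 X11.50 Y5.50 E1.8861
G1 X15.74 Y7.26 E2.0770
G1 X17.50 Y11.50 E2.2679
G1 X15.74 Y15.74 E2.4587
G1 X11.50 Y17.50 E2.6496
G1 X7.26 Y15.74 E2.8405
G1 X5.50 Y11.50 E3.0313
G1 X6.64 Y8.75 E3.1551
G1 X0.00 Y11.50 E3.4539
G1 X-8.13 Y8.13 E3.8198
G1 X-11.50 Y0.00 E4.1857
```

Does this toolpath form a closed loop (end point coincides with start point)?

yes

Start point (G0): (-11.50, 0.00). End point (last G1): the path returns to the start — closed.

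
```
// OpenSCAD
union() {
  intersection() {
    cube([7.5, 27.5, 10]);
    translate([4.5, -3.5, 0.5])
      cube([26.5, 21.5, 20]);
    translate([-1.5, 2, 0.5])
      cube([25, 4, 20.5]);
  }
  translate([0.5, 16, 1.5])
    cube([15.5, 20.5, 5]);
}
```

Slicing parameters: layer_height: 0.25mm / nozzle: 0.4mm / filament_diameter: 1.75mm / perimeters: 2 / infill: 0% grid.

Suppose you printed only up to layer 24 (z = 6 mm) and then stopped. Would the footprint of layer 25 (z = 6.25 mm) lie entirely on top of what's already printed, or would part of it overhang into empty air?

entirely on top

Compare the two slices. At z = 6: the 7.5×27.5 cube contributes its full rectangle (area 206.25 mm²); the cube at (4.5, -3.5) (footprint 26.5×21.5) is included at this height (area 569.75 mm²); the cube at (-1.5, 2) is present — its section is the full 25×4 rectangle (area 100.00 mm²); Keeping only the common overlap: the 26.5×21.5 cube at (4.5, -3.5) partially overlaps the 7.5×27.5 cube; clipping to the common part keeps 54.00 mm²; the 25×4 cube at (-1.5, 2) partially overlaps the running intersection; clipping to the common part keeps 12.00 mm² — area = 12.00 mm²; the 15.5×20.5 cube at (0.5, 16) contributes its full rectangle (area 317.75 mm²); Taking the union: the 2 present regions are separate (no shared area or edge), so areas and boundary lengths simply add and each stays a separate island — area = 329.75 mm². At z = 6.25: the cube (footprint 7.5×27.5) is included at this height (area 206.25 mm²); the cube at (4.5, -3.5) (footprint 26.5×21.5) is included at this height (area 569.75 mm²); the cube at (-1.5, 2) (footprint 25×4) is included at this height (area 100.00 mm²); Keeping only the common overlap: the 26.5×21.5 cube at (4.5, -3.5) partially overlaps the 7.5×27.5 cube; clipping to the common part keeps 54.00 mm²; the 25×4 cube at (-1.5, 2) partially overlaps the running intersection; clipping to the common part keeps 12.00 mm² — area = 12.00 mm²; the cube at (0.5, 16) is present — its section is the full 15.5×20.5 rectangle (area 317.75 mm²); Combining (union): the 2 present regions are separate (no shared area or edge), so areas and boundary lengths simply add and each stays a separate island — area = 329.75 mm². Checking containment: the cross-section at z = 6.25 is a subset of the cross-section at z = 6.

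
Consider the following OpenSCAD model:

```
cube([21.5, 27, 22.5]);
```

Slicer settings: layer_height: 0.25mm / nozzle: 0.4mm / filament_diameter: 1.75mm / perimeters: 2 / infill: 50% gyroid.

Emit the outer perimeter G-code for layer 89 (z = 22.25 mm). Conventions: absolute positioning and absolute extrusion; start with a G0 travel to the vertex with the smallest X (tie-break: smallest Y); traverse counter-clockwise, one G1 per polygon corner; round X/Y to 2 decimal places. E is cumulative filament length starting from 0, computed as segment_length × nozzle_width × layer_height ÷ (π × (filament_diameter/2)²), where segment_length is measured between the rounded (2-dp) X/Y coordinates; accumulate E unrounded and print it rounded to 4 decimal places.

At z = 22.25 mm: the cube is present — its section is the full 21.5×27 rectangle. The outline is a single polygon with 4 vertices. Extrusion per mm of travel: 0.4 × 0.25 / (π × 0.875²) = 0.041575. Accumulating E over each segment gives final E = 4.0328.

G0 X0.00 Y0.00 Z22.25
G1 X21.50 Y0.00 E0.8939
G1 X21.50 Y27.00 E2.0164
G1 X0.00 Y27.00 E2.9103
G1 X0.00 Y0.00 E4.0328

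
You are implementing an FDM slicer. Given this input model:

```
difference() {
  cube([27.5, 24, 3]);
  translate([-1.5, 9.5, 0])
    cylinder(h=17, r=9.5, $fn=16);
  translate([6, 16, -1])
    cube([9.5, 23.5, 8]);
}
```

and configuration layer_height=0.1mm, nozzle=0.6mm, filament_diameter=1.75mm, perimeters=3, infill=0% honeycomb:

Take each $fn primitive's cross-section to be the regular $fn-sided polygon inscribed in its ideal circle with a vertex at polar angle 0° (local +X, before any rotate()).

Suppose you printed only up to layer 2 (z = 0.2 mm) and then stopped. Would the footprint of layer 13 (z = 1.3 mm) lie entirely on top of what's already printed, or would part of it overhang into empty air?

Compare the two slices. At z = 0.2: the cube (footprint 27.5×24) is included at this height (area 660.00 mm²); the cylinder at (-1.5, 9.5): section is a regular 16-gon, circumradius r=9.5 (area = (16/2)·9.500²·sin(360°/16) = 276.30 mm²); the 9.5×23.5 cube at (6, 16) contributes its full rectangle (area 223.25 mm²); Subtracting the remaining from the first: starting from the 27.5×24 cube (660.00 mm²), the r=9.5 cylinder at (-1.5, 9.5) partially overlaps it — only the 110.10 mm² overlap (of its 276.30 mm²) is removed, clipping the outline; the 9.5×23.5 cube at (6, 16) partially overlaps it — only the 76.00 mm² overlap (of its 223.25 mm²) is removed, clipping the outline — area = 473.90 mm². At z = 1.3: the cube is present — its section is the full 27.5×24 rectangle (area 660.00 mm²); the r=9.5 cylinder at (-1.5, 9.5) contributes a regular 16-gon of circumradius 9.5 (area = (16/2)·9.500²·sin(360°/16) = 276.30 mm²); the 9.5×23.5 cube at (6, 16) contributes its full rectangle (area 223.25 mm²); Taking the first minus the rest: starting from the 27.5×24 cube (660.00 mm²), the r=9.5 cylinder at (-1.5, 9.5) partially overlaps it — only the 110.10 mm² overlap (of its 276.30 mm²) is removed, clipping the outline; the 9.5×23.5 cube at (6, 16) partially overlaps it — only the 76.00 mm² overlap (of its 223.25 mm²) is removed, clipping the outline — area = 473.90 mm². Checking containment: the cross-section at z = 1.3 is a subset of the cross-section at z = 0.2.

entirely on top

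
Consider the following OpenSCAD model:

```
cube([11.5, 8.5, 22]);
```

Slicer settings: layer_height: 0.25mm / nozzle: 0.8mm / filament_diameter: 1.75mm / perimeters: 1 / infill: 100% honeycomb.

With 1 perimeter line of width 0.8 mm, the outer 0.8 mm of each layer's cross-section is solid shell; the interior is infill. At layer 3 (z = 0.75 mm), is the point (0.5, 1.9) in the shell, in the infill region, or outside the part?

shell

At z = 0.75 mm: the cube (footprint 11.5×8.5) is included at this height. Overall, the cross-section is a single solid region. The nearest boundary edge runs (0.00, 8.50)→(0.00, 0.00); distance from the point to it = 0.50 mm. The point is inside the cross-section, 0.50 mm from the nearest boundary — within the 0.8 mm shell band (1 × 0.8).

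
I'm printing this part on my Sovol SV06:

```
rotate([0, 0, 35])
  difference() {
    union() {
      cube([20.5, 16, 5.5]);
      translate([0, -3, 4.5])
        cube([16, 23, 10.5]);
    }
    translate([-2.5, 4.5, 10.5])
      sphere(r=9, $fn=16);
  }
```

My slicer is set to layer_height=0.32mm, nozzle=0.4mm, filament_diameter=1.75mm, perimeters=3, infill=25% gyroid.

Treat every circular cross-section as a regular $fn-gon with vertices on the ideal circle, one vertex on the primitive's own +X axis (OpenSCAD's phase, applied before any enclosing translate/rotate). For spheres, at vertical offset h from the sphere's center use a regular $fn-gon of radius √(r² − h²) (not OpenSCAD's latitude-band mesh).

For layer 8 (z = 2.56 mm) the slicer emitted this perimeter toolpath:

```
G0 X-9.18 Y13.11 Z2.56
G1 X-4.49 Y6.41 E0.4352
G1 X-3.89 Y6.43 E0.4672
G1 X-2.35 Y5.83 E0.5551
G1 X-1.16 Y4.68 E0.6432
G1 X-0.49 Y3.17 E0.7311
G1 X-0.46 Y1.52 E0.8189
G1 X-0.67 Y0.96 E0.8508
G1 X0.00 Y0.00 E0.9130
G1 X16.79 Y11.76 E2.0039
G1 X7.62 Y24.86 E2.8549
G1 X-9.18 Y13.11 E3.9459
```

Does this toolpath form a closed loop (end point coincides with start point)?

yes

Start point (G0): (-9.18, 13.11). End point (last G1): the path returns to the start — closed.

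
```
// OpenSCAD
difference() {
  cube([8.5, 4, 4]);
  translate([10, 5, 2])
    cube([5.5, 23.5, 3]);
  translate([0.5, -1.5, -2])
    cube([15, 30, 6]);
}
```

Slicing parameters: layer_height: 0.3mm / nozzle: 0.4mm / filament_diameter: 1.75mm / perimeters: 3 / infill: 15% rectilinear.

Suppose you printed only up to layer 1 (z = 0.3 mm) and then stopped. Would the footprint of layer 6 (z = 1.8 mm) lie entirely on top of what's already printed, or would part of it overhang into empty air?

Compare the two slices. At z = 0.3: the 8.5×4 cube contributes its full rectangle (area 34.00 mm²); the cube at (10, 5) is not intersected at this z (z outside [2, 5]); the cube at (0.5, -1.5) is present — its section is the full 15×30 rectangle (area 450.00 mm²); Taking the first minus the rest: starting from the 8.5×4 cube (34.00 mm²), the 15×30 cube at (0.5, -1.5) partially overlaps it — only the 32.00 mm² overlap (of its 450.00 mm²) is removed, clipping the outline — area = 2.00 mm². At z = 1.8: the 8.5×4 cube contributes its full rectangle (area 34.00 mm²); the cube at (10, 5) does not reach this height (z outside [2, 5]); the cube at (0.5, -1.5) is present — its section is the full 15×30 rectangle (area 450.00 mm²); Subtracting the remaining from the first: starting from the 8.5×4 cube (34.00 mm²), the 15×30 cube at (0.5, -1.5) partially overlaps it — only the 32.00 mm² overlap (of its 450.00 mm²) is removed, clipping the outline — area = 2.00 mm². Checking containment: the cross-section at z = 1.8 is a subset of the cross-section at z = 0.3.

entirely on top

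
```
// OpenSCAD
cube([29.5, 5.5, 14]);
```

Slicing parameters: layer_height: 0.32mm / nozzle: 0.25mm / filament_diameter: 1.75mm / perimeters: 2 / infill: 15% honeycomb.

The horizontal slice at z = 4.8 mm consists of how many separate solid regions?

At z = 4.8 mm: the 29.5×5.5 cube contributes its full rectangle. The result has 1 disconnected region.

1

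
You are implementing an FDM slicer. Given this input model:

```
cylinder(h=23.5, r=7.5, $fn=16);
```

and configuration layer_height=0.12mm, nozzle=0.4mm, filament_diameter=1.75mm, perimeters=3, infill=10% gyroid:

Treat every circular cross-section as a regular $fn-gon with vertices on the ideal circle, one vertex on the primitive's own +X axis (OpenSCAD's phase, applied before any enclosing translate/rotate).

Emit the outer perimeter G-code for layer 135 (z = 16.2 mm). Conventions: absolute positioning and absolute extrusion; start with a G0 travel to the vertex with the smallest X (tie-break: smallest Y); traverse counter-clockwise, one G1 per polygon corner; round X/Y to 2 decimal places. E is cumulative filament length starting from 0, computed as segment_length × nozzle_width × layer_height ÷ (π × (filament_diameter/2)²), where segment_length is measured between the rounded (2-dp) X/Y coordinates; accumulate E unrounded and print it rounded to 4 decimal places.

At z = 16.2 mm: the r=7.5 cylinder contributes a regular 16-gon of circumradius 7.5. The outline is a single polygon with 16 vertices. Extrusion per mm of travel: 0.4 × 0.12 / (π × 0.875²) = 0.019956. Accumulating E over each segment gives final E = 0.9343.

G0 X-7.50 Y0.00 Z16.20
G1 X-6.93 Y-2.87 E0.0584
G1 X-5.30 Y-5.30 E0.1168
G1 X-2.87 Y-6.93 E0.1752
G1 X0.00 Y-7.50 E0.2336
G1 X2.87 Y-6.93 E0.2920
G1 X5.30 Y-5.30 E0.3504
G1 X6.93 Y-2.87 E0.4087
G1 X7.50 Y0.00 E0.4671
G1 X6.93 Y2.87 E0.5255
G1 X5.30 Y5.30 E0.5839
G1 X2.87 Y6.93 E0.6423
G1 X0.00 Y7.50 E0.7007
G1 X-2.87 Y6.93 E0.7591
G1 X-5.30 Y5.30 E0.8175
G1 X-6.93 Y2.87 E0.8759
G1 X-7.50 Y0.00 E0.9343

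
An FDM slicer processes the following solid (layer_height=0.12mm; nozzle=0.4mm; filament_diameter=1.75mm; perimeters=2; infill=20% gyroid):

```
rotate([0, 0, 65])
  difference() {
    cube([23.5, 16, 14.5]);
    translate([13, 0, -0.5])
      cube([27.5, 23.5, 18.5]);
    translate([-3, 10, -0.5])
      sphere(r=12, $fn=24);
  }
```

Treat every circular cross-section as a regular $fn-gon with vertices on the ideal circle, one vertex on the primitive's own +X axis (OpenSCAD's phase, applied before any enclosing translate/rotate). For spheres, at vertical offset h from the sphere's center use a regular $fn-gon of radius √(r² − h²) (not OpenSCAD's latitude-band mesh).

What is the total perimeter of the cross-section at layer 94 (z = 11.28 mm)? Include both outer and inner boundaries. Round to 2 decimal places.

58.00 mm

At z = 11.28 mm: the cube (footprint 23.5×16) is included at this height (perimeter 79.00 mm); the cube at (13, 0) (footprint 27.5×23.5) is included at this height (perimeter 102.00 mm); the r=12 sphere at (-3, 10) slices to a regular 24-gon of circumradius 2.287 (√(r²−h²) with h=11.78 from center) (perimeter = 2·24·2.287·sin(180°/24) = 14.33 mm); Taking the first minus the rest: starting from the 23.5×16 cube, the 27.5×23.5 cube at (13, 0) partially overlaps it — only the 168.00 mm² overlap (of its 646.25 mm²) is removed, clipping the outline; the r=12 sphere at (-3, 10) misses the remaining region (no effect) — boundary = 58.00 mm; (rotated 65° about Z; rotation is an isometry so areas/perimeters/island counts are preserved). Overall, the cross-section is a single solid region. Total boundary length (outer) = 58.00 mm.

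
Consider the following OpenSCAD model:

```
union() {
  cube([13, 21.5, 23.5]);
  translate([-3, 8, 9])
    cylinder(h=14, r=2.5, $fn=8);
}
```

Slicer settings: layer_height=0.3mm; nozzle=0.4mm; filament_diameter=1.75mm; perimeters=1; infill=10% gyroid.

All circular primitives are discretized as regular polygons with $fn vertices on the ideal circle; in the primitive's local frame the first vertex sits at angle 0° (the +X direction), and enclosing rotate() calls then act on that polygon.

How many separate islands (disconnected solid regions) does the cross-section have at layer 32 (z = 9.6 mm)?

2

At z = 9.6 mm: the cube is present — its section is the full 13×21.5 rectangle; the r=2.5 cylinder at (-3, 8) gives a regular 8-gon of circumradius 2.5 (constant along its height); Taking the union: the 2 present regions are separate (no shared area or edge), so areas and boundary lengths simply add and each stays a separate island — 2 connected regions. Overall, the cross-section has 2 separate islands. Island count = 2.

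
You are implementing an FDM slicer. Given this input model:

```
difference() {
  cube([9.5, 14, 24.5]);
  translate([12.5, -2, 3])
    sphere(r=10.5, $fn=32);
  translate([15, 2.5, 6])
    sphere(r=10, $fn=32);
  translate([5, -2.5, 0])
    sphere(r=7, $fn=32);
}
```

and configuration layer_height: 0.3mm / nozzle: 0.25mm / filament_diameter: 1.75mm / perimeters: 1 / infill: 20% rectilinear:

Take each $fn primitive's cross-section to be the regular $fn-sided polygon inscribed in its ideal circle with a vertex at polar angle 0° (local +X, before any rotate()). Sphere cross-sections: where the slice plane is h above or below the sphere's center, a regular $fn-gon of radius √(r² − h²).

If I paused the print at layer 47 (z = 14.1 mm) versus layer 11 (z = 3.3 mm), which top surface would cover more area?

Layer 47 (z = 14.1): the cube is present — its section is the full 9.5×14 rectangle (area 133.00 mm²); the sphere at (12.5, -2) does not reach this height (|z−center|=11.100 > r=10.5); the r=10 sphere at (15, 2.5) slices to a regular 32-gon of circumradius 5.864 (√(r²−h²) with h=8.1 from center) (area = (32/2)·5.864²·sin(360°/32) = 107.35 mm²); the sphere at (5, -2.5) is absent (|z−center|=14.100 > r=7); Subtracting the remaining from the first: starting from the 9.5×14 cube (133.00 mm²), the r=10 sphere at (15, 2.5) partially overlaps it — only the 0.91 mm² overlap (of its 107.35 mm²) is removed, clipping the outline — area = 132.09 mm². So its area = 132.09 mm². Layer 11 (z = 3.3): the cube (footprint 9.5×14) is included at this height (area 133.00 mm²); the r=10.5 sphere at (12.5, -2) contributes a regular 32-gon of circumradius √(10.5²−0.3²) = 10.496 (area = (32/2)·10.496²·sin(360°/32) = 343.86 mm²); the r=10 sphere at (15, 2.5) contributes a regular 32-gon of circumradius √(10²−2.7²) = 9.629 (area = (32/2)·9.629²·sin(360°/32) = 289.39 mm²); the sphere at (5, -2.5): section is a regular 32-gon, circumradius = √(r²−h²) = √(7²−3.3²) = 6.173 (area = (32/2)·6.173²·sin(360°/32) = 118.96 mm²); After the difference (first − rest): starting from the 9.5×14 cube (133.00 mm²), the r=10.5 sphere at (12.5, -2) partially overlaps it — only the 40.22 mm² overlap (of its 343.86 mm²) is removed, clipping the outline; the r=10 sphere at (15, 2.5) partially overlaps it — only the 4.67 mm² overlap (of its 289.39 mm²) is removed, clipping the outline; the r=7 sphere at (5, -2.5) partially overlaps it — only the 6.56 mm² overlap (of its 118.96 mm²) is removed, clipping the outline — area = 81.55 mm². So its area = 81.55 mm². Layer 47 is larger (132.09 vs 81.55 mm²).

layer 47 (z = 14.1 mm)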